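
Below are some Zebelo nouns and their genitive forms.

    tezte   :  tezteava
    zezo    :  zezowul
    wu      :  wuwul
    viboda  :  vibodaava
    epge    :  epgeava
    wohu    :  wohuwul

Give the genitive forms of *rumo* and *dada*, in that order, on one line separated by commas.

Looking at the last vowel of each stem: -wul when the last vowel of the stem is a rounded vowel (*zezo*, *wu*, *wohu*); -ava when the last vowel of the stem is an unrounded vowel (*tezte*, *viboda*, *epge*).
*rumo* — last vowel /o/ (a rounded vowel) → -wul → *rumowul*.
Since the last vowel of *dada* is /a/ (an unrounded vowel), it takes -ava, giving *dadaava*.

rumowul, dadaava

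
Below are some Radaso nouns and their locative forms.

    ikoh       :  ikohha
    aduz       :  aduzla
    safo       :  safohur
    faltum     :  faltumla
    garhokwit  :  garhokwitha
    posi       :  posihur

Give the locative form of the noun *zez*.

zezla

The suffix is conditioned by the final sound: -ha when the stem ends in a voiceless consonant (*ikoh*, *garhokwit*); -la when the stem ends in a voiced consonant (*aduz*, *faltum*); -hur when the stem ends in a vowel (*safo*, *posi*).
The final sound of *zez* is /z/, which is a voiced consonant, so the suffix is -la, giving *zezla*.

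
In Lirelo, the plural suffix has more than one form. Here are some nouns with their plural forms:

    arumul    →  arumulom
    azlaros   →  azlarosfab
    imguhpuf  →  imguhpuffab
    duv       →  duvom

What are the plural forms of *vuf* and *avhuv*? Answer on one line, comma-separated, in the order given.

vuffab, avhuvom

The pattern is voicing of the final consonant: -fab when the stem ends in a voiceless consonant (*azlaros*, *imguhpuf*); -om when the stem ends in a voiced consonant (*arumul*, *duv*).
Since the final consonant of *vuf* is /f/ (voiceless), it takes -fab, giving *vuffab*.
*avhuv*: final consonant = /v/, voiced → -om → *avhuvom*.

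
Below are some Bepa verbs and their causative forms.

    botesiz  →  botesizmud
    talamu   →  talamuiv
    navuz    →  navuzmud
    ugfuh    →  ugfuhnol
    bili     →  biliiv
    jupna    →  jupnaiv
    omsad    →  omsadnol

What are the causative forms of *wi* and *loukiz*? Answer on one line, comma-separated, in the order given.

wiiv, loukizmud

The pattern is sibilance of the final sound: -mud when the stem ends in a sibilant (*botesiz*, *navuz*); -nol when the stem ends in a non-sibilant consonant (*ugfuh*, *omsad*); -iv when the stem ends in a vowel (*talamu*, *bili*, *jupna*).
*wi*: final sound = /i/, a vowel → -iv → *wiiv*.
The final sound of *loukiz* is /z/, which is a sibilant, so the suffix is -mud, giving *loukizmud*.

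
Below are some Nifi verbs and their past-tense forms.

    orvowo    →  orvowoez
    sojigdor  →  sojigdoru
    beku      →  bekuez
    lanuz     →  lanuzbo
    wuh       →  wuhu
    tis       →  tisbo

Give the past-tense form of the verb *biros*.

The pattern is sibilance of the final sound: -bo when the stem ends in a sibilant (*lanuz*, *tis*); -u when the stem ends in a non-sibilant consonant (*sojigdor*, *wuh*); -ez when the stem ends in a vowel (*orvowo*, *beku*).
The final sound of *biros* is /s/, which is a sibilant, so the suffix is -bo, giving *birosbo*.

birosbo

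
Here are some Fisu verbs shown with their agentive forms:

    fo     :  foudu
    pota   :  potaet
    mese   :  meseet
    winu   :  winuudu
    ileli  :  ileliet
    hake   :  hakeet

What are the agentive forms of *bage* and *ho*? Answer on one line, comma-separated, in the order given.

bageet, houdu

The alternation tracks the last vowel of the stem — -udu when the last vowel of the stem is a rounded vowel (*fo*, *winu*); -et when the last vowel of the stem is an unrounded vowel (*pota*, *mese*, *ileli*, *hake*).
Since the last vowel of *bage* is /e/ (an unrounded vowel), it takes -et, giving *bageet*.
*ho* — last vowel /o/ (a rounded vowel) → -udu → *houdu*.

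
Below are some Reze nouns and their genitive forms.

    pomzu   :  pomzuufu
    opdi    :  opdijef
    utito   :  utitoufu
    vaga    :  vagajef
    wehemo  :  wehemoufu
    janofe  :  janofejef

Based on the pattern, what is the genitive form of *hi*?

hijef

The pattern is rounding harmony: -ufu when the last vowel of the stem is a rounded vowel (*pomzu*, *utito*, *wehemo*); -jef when the last vowel of the stem is an unrounded vowel (*opdi*, *vaga*, *janofe*).
Since the last vowel of *hi* is /i/ (an unrounded vowel), it takes -jef, giving *hijef*.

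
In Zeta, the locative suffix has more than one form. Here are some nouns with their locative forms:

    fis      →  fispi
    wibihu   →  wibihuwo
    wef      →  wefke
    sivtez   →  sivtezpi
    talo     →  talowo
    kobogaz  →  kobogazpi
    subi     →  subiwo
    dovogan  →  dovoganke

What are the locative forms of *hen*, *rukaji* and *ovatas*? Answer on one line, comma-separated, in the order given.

henke, rukajiwo, ovataspi

Looking at the final sound of each stem: -pi when the stem ends in a sibilant (*fis*, *sivtez*, *kobogaz*); -ke when the stem ends in a non-sibilant consonant (*wef*, *dovogan*); -wo when the stem ends in a vowel (*wibihu*, *talo*, *subi*).
*hen* — final sound /n/ (a non-sibilant consonant) → -ke → *henke*.
Since the final sound of *rukaji* is /i/ (a vowel), it takes -wo, giving *rukajiwo*.
Since the final sound of *ovatas* is /s/ (a sibilant), it takes -pi, giving *ovataspi*.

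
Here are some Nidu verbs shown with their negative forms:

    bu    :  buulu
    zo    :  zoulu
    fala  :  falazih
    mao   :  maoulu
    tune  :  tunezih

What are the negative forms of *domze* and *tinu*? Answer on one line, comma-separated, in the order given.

The suffix is conditioned by the last vowel: -ulu when the last vowel of the stem is a rounded vowel (*bu*, *zo*, *mao*); -zih when the last vowel of the stem is an unrounded vowel (*fala*, *tune*).
Since the last vowel of *domze* is /e/ (an unrounded vowel), it takes -zih, giving *domzezih*.
The last vowel of *tinu* is /u/, which is a rounded vowel, so the suffix is -ulu, giving *tinuulu*.

domzezih, tinuulu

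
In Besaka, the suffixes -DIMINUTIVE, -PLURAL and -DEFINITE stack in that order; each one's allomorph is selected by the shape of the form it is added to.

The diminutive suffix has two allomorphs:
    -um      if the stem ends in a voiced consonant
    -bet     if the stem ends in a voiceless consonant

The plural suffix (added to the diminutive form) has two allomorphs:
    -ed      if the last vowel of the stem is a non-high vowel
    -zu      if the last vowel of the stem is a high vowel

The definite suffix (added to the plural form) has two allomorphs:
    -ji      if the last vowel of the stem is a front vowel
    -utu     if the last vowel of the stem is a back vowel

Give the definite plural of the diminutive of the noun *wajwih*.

wajwihbetedji

*wajwih*: final consonant = /h/, voiceless → -bet → *wajwihbet*.
The diminutive form *wajwihbet*: last vowel = /e/, a non-high vowel → -ed → *wajwihbeted*.
Since the last vowel of the plural form *wajwihbeted* is /e/ (a front vowel), it takes -ji, giving *wajwihbetedji*.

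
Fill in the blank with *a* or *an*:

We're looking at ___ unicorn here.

The indefinite article is chosen by the initial *sound* of the following word, not its spelling.
*unicorn* begins with the sound /juː/ (u pronounced /juː/) — a consonant sound.
So the article is *a*: We're looking at a unicorn here.

a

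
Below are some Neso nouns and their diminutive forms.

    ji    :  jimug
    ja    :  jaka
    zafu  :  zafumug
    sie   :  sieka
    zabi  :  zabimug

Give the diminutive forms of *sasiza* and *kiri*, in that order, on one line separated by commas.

sasizaka, kirimug

The suffix is conditioned by the last vowel: -mug when the last vowel of the stem is a high vowel (*ji*, *zafu*, *zabi*); -ka when the last vowel of the stem is a non-high vowel (*ja*, *sie*).
*sasiza*: last vowel = /a/, a non-high vowel → -ka → *sasizaka*.
Since the last vowel of *kiri* is /i/ (a high vowel), it takes -mug, giving *kirimug*.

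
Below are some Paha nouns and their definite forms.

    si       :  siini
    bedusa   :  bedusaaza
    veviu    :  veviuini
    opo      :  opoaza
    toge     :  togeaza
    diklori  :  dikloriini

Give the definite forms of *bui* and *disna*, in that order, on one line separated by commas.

The alternation tracks the last vowel of the stem — -ini when the last vowel of the stem is a high vowel (*si*, *veviu*, *diklori*); -aza when the last vowel of the stem is a non-high vowel (*bedusa*, *opo*, *toge*).
The last vowel of *bui* is /i/, which is a high vowel, so the suffix is -ini, giving *buiini*.
*disna* — last vowel /a/ (a non-high vowel) → -aza → *disnaaza*.

buiini, disnaaza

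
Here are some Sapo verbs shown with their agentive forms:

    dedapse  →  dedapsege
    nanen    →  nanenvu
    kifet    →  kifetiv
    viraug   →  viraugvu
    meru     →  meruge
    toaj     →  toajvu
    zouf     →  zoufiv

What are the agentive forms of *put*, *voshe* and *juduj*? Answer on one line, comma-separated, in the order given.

putiv, voshege, judujvu

The pattern is voicing of the final sound: -iv when the stem ends in a voiceless consonant (*kifet*, *zouf*); -vu when the stem ends in a voiced consonant (*nanen*, *viraug*, *toaj*); -ge when the stem ends in a vowel (*dedapse*, *meru*).
*put* — final sound /t/ (a voiceless consonant) → -iv → *putiv*.
*voshe* — final sound /e/ (a vowel) → -ge → *voshege*.
*juduj*: final sound = /j/, a voiced consonant → -vu → *judujvu*.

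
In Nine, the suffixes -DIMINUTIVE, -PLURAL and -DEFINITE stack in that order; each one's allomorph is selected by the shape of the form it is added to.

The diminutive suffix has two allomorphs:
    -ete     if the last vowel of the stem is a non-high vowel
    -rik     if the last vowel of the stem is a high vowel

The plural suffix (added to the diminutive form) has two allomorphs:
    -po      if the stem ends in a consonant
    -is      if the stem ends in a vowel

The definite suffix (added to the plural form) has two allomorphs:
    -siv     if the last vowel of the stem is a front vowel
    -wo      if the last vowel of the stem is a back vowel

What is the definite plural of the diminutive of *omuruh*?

omuruhrikpowo

*omuruh*: last vowel = /u/, a high vowel → -rik → *omuruhrik*.
The diminutive form *omuruhrik*: final sound = /k/, a consonant → -po → *omuruhrikpo*.
The plural form *omuruhrikpo* — last vowel /o/ (a back vowel) → -wo → *omuruhrikpowo*.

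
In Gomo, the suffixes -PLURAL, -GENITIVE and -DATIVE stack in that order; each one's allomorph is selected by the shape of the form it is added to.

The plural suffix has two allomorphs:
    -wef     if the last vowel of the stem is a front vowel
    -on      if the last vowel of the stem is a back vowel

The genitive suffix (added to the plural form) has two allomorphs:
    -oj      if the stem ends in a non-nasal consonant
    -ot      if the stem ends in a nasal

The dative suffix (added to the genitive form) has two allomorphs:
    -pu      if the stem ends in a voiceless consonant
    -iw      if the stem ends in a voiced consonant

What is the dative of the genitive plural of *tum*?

tumonotpu

The last vowel of *tum* is /u/, which is a back vowel, so the plural suffix is -on, giving *tumon*.
The final consonant of the plural form *tumon* is /n/, which is a nasal, so the genitive suffix is -ot, giving *tumonot*.
The genitive form *tumonot* — final consonant /t/ (voiceless) → -pu → *tumonotpu*.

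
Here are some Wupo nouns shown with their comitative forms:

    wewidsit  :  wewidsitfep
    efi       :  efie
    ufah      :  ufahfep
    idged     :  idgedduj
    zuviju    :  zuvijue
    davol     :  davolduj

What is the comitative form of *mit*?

The pattern is voicing of the final sound: -fep when the stem ends in a voiceless consonant (*wewidsit*, *ufah*); -duj when the stem ends in a voiced consonant (*idged*, *davol*); -e when the stem ends in a vowel (*efi*, *zuviju*).
Since the final sound of *mit* is /t/ (a voiceless consonant), it takes -fep, giving *mitfep*.

mitfep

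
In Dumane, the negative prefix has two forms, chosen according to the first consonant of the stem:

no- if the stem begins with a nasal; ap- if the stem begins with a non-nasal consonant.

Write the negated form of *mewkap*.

nomewkap

*mewkap* — first consonant /m/ (a nasal) → no- → *nomewkap*.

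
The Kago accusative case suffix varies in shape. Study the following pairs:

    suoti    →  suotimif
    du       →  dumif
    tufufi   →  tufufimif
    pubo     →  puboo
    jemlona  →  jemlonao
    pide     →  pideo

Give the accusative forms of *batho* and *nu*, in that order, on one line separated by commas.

The alternation tracks the last vowel of the stem — -mif when the last vowel of the stem is a high vowel (*suoti*, *du*, *tufufi*); -o when the last vowel of the stem is a non-high vowel (*pubo*, *jemlona*, *pide*).
*batho*: last vowel = /o/, a non-high vowel → -o → *bathoo*.
The last vowel of *nu* is /u/, which is a high vowel, so the suffix is -mif, giving *numif*.

bathoo, numif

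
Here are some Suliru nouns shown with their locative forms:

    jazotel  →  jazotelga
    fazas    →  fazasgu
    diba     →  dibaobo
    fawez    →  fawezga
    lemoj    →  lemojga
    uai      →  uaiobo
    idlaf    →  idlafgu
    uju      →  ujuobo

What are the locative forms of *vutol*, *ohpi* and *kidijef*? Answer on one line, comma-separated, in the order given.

vutolga, ohpiobo, kidijefgu

The pattern is voicing of the final sound: -gu when the stem ends in a voiceless consonant (*fazas*, *idlaf*); -ga when the stem ends in a voiced consonant (*jazotel*, *fawez*, *lemoj*); -obo when the stem ends in a vowel (*diba*, *uai*, *uju*).
The final sound of *vutol* is /l/, which is a voiced consonant, so the suffix is -ga, giving *vutolga*.
Since the final sound of *ohpi* is /i/ (a vowel), it takes -obo, giving *ohpiobo*.
The final sound of *kidijef* is /f/, which is a voiceless consonant, so the suffix is -gu, giving *kidijefgu*.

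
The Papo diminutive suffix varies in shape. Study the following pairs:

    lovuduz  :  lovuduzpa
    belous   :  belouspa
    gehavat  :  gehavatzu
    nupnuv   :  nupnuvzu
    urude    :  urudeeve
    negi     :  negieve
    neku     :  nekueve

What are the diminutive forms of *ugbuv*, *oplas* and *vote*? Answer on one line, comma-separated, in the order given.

Looking at the final sound of each stem: -pa when the stem ends in a sibilant (*lovuduz*, *belous*); -zu when the stem ends in a non-sibilant consonant (*gehavat*, *nupnuv*); -eve when the stem ends in a vowel (*urude*, *negi*, *neku*).
*ugbuv* — final sound /v/ (a non-sibilant consonant) → -zu → *ugbuvzu*.
The final sound of *oplas* is /s/, which is a sibilant, so the suffix is -pa, giving *oplaspa*.
Since the final sound of *vote* is /e/ (a vowel), it takes -eve, giving *voteeve*.

ugbuvzu, oplaspa, voteeve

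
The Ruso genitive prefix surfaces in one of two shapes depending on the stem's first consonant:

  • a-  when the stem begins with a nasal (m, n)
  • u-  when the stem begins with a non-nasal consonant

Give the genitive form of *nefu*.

anefu

*nefu* — first consonant /n/ (a nasal) → a- → *anefu*.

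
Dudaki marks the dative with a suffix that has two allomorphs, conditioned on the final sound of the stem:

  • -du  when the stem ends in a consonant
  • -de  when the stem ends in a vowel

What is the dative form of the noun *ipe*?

Since the final sound of *ipe* is /e/ (a vowel), it takes -de, giving *ipede*.

ipede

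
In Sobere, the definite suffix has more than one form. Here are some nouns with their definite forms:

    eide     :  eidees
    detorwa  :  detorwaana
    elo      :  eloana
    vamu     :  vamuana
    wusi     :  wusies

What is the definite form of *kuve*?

Looking at the last vowel of each stem: -es when the last vowel of the stem is a front vowel (*eide*, *wusi*); -ana when the last vowel of the stem is a back vowel (*detorwa*, *elo*, *vamu*).
Since the last vowel of *kuve* is /e/ (a front vowel), it takes -es, giving *kuvees*.

kuvees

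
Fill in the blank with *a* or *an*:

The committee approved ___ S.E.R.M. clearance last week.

The indefinite article is chosen by the initial *sound* of the following word, not its spelling.
The initialism *S.E.R.M.* is read letter by letter; the first letter, S, is pronounced /ɛs/, which begins with a vowel sound.
So the article is *an*: The committee approved an S.E.R.M. clearance last week.

an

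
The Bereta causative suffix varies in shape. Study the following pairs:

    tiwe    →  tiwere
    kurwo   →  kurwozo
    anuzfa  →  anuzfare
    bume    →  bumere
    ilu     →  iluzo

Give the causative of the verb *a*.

The alternation tracks the last vowel of the stem — -zo when the last vowel of the stem is a rounded vowel (*kurwo*, *ilu*); -re when the last vowel of the stem is an unrounded vowel (*tiwe*, *anuzfa*, *bume*).
Since the last vowel of *a* is /a/ (an unrounded vowel), it takes -re, giving *are*.

are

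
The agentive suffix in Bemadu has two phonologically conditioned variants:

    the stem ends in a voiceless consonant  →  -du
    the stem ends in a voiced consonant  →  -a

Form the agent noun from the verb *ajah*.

*ajah*: final consonant = /h/, voiceless → -du → *ajahdu*.

ajahdu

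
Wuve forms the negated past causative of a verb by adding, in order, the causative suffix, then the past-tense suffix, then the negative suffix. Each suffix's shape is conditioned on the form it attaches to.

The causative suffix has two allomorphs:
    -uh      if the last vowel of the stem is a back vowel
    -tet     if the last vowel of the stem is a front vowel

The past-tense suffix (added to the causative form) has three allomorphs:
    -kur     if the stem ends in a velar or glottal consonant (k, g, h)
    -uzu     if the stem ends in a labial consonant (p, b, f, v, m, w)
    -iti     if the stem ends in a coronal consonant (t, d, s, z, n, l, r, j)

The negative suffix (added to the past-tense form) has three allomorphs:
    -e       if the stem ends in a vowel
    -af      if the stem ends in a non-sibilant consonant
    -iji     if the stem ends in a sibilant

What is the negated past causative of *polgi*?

polgitetitie

*polgi* — last vowel /i/ (a front vowel) → -tet → *polgitet*.
The final consonant of the causative form *polgitet* is /t/, which is coronal, so the past-tense suffix is -iti, giving *polgitetiti*.
Since the final sound of the past-tense form *polgitetiti* is /i/ (a vowel), it takes -e, giving *polgitetitie*.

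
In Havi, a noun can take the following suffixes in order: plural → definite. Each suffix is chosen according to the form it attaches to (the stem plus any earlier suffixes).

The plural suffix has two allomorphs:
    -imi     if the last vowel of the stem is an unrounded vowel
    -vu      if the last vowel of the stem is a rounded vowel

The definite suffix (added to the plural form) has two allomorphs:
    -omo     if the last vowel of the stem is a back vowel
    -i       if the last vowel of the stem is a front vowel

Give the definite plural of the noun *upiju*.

upijuvuomo

*upiju* — last vowel /u/ (a rounded vowel) → -vu → *upijuvu*.
Since the last vowel of the plural form *upijuvu* is /u/ (a back vowel), it takes -omo, giving *upijuvuomo*.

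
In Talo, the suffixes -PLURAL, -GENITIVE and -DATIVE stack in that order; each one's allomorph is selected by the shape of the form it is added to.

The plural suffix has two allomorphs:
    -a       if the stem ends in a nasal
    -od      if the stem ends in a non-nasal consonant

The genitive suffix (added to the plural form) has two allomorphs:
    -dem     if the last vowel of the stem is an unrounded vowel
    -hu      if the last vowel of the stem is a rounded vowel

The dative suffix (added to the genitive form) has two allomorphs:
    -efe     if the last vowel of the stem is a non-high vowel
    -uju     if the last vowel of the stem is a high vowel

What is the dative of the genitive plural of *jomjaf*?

*jomjaf* — final consonant /f/ (non-nasal) → -od → *jomjafod*.
Since the last vowel of the plural form *jomjafod* is /o/ (a rounded vowel), it takes -hu, giving *jomjafodhu*.
The genitive form *jomjafodhu*: last vowel = /u/, a high vowel → -uju → *jomjafodhuuju*.

jomjafodhuuju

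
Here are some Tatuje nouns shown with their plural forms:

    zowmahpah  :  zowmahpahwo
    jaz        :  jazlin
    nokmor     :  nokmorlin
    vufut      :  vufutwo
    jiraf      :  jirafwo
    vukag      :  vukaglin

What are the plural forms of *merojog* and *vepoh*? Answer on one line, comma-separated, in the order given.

merojoglin, vepohwo

The suffix is conditioned by the final consonant: -wo when the stem ends in a voiceless consonant (*zowmahpah*, *vufut*, *jiraf*); -lin when the stem ends in a voiced consonant (*jaz*, *nokmor*, *vukag*).
The final consonant of *merojog* is /g/, which is voiced, so the suffix is -lin, giving *merojoglin*.
Since the final consonant of *vepoh* is /h/ (voiceless), it takes -wo, giving *vepohwo*.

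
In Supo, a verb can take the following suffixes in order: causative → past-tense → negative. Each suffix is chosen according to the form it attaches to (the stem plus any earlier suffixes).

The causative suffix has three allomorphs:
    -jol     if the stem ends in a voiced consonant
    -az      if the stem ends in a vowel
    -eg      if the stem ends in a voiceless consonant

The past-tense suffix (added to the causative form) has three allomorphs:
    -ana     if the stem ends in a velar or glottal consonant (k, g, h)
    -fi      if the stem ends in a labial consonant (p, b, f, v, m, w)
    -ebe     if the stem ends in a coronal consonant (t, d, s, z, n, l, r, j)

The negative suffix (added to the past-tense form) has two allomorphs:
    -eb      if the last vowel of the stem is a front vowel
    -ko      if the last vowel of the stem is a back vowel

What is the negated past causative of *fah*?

faheganako

*fah* — final sound /h/ (a voiceless consonant) → -eg → *faheg*.
The causative form *faheg*: final consonant = /g/, velar/glottal → -ana → *fahegana*.
Since the last vowel of the past-tense form *fahegana* is /a/ (a back vowel), it takes -ko, giving *faheganako*.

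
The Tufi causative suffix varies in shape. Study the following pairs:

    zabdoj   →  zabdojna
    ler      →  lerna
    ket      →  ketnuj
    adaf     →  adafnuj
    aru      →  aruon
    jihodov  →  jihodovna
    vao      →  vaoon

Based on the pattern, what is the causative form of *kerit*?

Looking at the final sound of each stem: -nuj when the stem ends in a voiceless consonant (*ket*, *adaf*); -na when the stem ends in a voiced consonant (*zabdoj*, *ler*, *jihodov*); -on when the stem ends in a vowel (*aru*, *vao*).
Since the final sound of *kerit* is /t/ (a voiceless consonant), it takes -nuj, giving *keritnuj*.

keritnuj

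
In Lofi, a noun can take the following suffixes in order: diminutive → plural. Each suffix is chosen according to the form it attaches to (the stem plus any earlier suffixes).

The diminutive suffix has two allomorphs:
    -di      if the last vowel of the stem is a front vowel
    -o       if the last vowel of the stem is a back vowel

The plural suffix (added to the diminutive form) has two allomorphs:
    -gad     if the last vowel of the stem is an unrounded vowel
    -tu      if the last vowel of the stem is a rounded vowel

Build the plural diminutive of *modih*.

modihdigad

*modih*: last vowel = /i/, a front vowel → -di → *modihdi*.
The diminutive form *modihdi* — last vowel /i/ (an unrounded vowel) → -gad → *modihdigad*.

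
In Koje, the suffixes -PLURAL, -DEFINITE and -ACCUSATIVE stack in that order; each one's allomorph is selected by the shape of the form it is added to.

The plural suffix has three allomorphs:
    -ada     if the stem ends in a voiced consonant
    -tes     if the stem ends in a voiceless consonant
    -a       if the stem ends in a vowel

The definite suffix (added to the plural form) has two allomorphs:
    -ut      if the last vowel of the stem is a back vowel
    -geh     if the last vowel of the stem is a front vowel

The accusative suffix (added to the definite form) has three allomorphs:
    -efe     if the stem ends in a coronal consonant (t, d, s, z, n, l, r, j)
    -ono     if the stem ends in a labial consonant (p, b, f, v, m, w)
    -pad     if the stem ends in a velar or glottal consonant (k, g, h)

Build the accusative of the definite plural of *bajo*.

*bajo*: final sound = /o/, a vowel → -a → *bajoa*.
The plural form *bajoa*: last vowel = /a/, a back vowel → -ut → *bajoaut*.
The definite form *bajoaut* — final consonant /t/ (coronal) → -efe → *bajoautefe*.

bajoautefe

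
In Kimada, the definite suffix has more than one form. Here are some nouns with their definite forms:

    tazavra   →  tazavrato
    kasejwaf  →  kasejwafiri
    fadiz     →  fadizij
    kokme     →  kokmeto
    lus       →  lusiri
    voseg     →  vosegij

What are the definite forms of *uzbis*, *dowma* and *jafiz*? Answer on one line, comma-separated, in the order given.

The alternation tracks the final sound of the stem — -iri when the stem ends in a voiceless consonant (*kasejwaf*, *lus*); -ij when the stem ends in a voiced consonant (*fadiz*, *voseg*); -to when the stem ends in a vowel (*tazavra*, *kokme*).
The final sound of *uzbis* is /s/, which is a voiceless consonant, so the suffix is -iri, giving *uzbisiri*.
*dowma*: final sound = /a/, a vowel → -to → *dowmato*.
The final sound of *jafiz* is /z/, which is a voiced consonant, so the suffix is -ij, giving *jafizij*.

uzbisiri, dowmato, jafizij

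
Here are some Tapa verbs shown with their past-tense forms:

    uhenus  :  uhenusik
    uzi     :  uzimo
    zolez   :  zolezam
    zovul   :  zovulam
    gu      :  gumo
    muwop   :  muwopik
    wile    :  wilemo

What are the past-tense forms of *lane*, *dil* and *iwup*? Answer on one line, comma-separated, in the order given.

Looking at the final sound of each stem: -ik when the stem ends in a voiceless consonant (*uhenus*, *muwop*); -am when the stem ends in a voiced consonant (*zolez*, *zovul*); -mo when the stem ends in a vowel (*uzi*, *gu*, *wile*).
*lane*: final sound = /e/, a vowel → -mo → *lanemo*.
*dil*: final sound = /l/, a voiced consonant → -am → *dilam*.
The final sound of *iwup* is /p/, which is a voiceless consonant, so the suffix is -ik, giving *iwupik*.

lanemo, dilam, iwupik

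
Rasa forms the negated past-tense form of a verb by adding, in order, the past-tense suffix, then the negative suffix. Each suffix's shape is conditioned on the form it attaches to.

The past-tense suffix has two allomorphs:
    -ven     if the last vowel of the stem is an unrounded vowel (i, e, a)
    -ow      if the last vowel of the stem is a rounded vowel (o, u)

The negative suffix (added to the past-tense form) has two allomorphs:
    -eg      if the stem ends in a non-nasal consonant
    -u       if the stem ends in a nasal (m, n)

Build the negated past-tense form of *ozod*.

ozodoweg

*ozod*: last vowel = /o/, a rounded vowel → -ow → *ozodow*.
The past-tense form *ozodow* — final consonant /w/ (non-nasal) → -eg → *ozodoweg*.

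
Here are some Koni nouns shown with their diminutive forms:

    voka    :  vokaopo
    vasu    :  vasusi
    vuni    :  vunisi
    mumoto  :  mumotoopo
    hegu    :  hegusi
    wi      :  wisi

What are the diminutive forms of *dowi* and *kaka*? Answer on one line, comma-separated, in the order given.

The suffix is conditioned by the last vowel: -si when the last vowel of the stem is a high vowel (*vasu*, *vuni*, *hegu*, *wi*); -opo when the last vowel of the stem is a non-high vowel (*voka*, *mumoto*).
*dowi*: last vowel = /i/, a high vowel → -si → *dowisi*.
*kaka* — last vowel /a/ (a non-high vowel) → -opo → *kakaopo*.

dowisi, kakaopo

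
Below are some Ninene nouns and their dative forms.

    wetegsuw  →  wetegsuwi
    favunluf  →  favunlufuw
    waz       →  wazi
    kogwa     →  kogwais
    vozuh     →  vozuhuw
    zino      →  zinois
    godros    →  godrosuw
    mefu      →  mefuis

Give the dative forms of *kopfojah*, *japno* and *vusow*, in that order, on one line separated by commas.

The alternation tracks the final sound of the stem — -uw when the stem ends in a voiceless consonant (*favunluf*, *vozuh*, *godros*); -i when the stem ends in a voiced consonant (*wetegsuw*, *waz*); -is when the stem ends in a vowel (*kogwa*, *zino*, *mefu*).
*kopfojah*: final sound = /h/, a voiceless consonant → -uw → *kopfojahuw*.
The final sound of *japno* is /o/, which is a vowel, so the suffix is -is, giving *japnois*.
*vusow* — final sound /w/ (a voiced consonant) → -i → *vusowi*.

kopfojahuw, japnois, vusowi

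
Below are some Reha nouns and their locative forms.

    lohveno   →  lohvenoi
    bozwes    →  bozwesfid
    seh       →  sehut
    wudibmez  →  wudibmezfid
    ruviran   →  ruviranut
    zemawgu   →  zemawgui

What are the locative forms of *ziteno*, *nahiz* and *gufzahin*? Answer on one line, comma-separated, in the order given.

The pattern is sibilance of the final sound: -fid when the stem ends in a sibilant (*bozwes*, *wudibmez*); -ut when the stem ends in a non-sibilant consonant (*seh*, *ruviran*); -i when the stem ends in a vowel (*lohveno*, *zemawgu*).
The final sound of *ziteno* is /o/, which is a vowel, so the suffix is -i, giving *zitenoi*.
*nahiz* — final sound /z/ (a sibilant) → -fid → *nahizfid*.
*gufzahin*: final sound = /n/, a non-sibilant consonant → -ut → *gufzahinut*.

zitenoi, nahizfid, gufzahinut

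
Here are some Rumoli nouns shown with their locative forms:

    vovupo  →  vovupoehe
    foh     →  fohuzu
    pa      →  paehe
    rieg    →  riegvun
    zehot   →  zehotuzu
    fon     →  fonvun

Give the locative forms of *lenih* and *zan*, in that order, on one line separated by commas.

lenihuzu, zanvun

Looking at the final sound of each stem: -uzu when the stem ends in a voiceless consonant (*foh*, *zehot*); -vun when the stem ends in a voiced consonant (*rieg*, *fon*); -ehe when the stem ends in a vowel (*vovupo*, *pa*).
*lenih* — final sound /h/ (a voiceless consonant) → -uzu → *lenihuzu*.
*zan*: final sound = /n/, a voiced consonant → -vun → *zanvun*.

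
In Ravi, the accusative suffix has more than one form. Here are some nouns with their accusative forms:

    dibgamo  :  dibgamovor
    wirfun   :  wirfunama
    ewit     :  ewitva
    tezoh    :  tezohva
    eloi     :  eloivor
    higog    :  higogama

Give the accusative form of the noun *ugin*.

Looking at the final sound of each stem: -va when the stem ends in a voiceless consonant (*ewit*, *tezoh*); -ama when the stem ends in a voiced consonant (*wirfun*, *higog*); -vor when the stem ends in a vowel (*dibgamo*, *eloi*).
The final sound of *ugin* is /n/, which is a voiced consonant, so the suffix is -ama, giving *uginama*.

uginama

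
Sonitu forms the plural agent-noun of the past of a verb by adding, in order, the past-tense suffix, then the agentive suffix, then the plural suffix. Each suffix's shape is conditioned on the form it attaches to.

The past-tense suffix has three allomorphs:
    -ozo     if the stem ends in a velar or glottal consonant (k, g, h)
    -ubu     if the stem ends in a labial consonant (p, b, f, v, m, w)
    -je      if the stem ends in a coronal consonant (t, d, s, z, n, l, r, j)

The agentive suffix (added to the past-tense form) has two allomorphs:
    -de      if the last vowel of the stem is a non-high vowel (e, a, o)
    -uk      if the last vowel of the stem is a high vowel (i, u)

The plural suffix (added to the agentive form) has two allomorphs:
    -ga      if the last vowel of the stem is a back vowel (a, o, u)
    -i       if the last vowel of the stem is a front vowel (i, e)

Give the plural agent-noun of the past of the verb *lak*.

lakozodei

*lak* — final consonant /k/ (velar/glottal) → -ozo → *lakozo*.
The past-tense form *lakozo*: last vowel = /o/, a non-high vowel → -de → *lakozode*.
The agentive form *lakozode* — last vowel /e/ (a front vowel) → -i → *lakozodei*.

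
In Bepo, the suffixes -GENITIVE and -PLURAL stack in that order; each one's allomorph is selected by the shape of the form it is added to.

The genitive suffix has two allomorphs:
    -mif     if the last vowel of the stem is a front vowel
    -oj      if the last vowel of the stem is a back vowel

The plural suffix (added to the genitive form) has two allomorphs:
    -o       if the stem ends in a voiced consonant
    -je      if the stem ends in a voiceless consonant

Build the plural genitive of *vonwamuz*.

vonwamuzojo

*vonwamuz* — last vowel /u/ (a back vowel) → -oj → *vonwamuzoj*.
The final consonant of the genitive form *vonwamuzoj* is /j/, which is voiced, so the plural suffix is -o, giving *vonwamuzojo*.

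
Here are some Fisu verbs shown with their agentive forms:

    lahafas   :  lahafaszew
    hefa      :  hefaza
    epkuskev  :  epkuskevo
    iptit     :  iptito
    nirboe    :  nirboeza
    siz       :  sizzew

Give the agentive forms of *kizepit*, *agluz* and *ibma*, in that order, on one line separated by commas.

The pattern is sibilance of the final sound: -zew when the stem ends in a sibilant (*lahafas*, *siz*); -o when the stem ends in a non-sibilant consonant (*epkuskev*, *iptit*); -za when the stem ends in a vowel (*hefa*, *nirboe*).
*kizepit*: final sound = /t/, a non-sibilant consonant → -o → *kizepito*.
*agluz* — final sound /z/ (a sibilant) → -zew → *agluzzew*.
Since the final sound of *ibma* is /a/ (a vowel), it takes -za, giving *ibmaza*.

kizepito, agluzzew, ibmaza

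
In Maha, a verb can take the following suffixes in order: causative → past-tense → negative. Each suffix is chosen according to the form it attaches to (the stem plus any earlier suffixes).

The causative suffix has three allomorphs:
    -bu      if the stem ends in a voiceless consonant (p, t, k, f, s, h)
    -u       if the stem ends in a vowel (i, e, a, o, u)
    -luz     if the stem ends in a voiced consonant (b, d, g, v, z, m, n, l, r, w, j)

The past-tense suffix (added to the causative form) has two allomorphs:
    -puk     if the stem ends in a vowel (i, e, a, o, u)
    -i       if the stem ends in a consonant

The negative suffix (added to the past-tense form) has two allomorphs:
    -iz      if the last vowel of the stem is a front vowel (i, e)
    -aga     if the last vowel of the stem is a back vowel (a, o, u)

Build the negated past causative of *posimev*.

Since the final sound of *posimev* is /v/ (a voiced consonant), it takes -luz, giving *posimevluz*.
The causative form *posimevluz*: final sound = /z/, a consonant → -i → *posimevluzi*.
Since the last vowel of the past-tense form *posimevluzi* is /i/ (a front vowel), it takes -iz, giving *posimevluziiz*.

posimevluziiz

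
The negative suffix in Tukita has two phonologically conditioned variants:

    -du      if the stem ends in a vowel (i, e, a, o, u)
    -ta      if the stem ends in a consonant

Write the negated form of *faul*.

The final sound of *faul* is /l/, which is a consonant, so the suffix is -ta, giving *faulta*.

faulta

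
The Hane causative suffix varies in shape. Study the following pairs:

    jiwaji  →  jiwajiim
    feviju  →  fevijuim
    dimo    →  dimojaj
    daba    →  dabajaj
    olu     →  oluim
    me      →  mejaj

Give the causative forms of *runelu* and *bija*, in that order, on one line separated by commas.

The pattern is height harmony: -im when the last vowel of the stem is a high vowel (*jiwaji*, *feviju*, *olu*); -jaj when the last vowel of the stem is a non-high vowel (*dimo*, *daba*, *me*).
Since the last vowel of *runelu* is /u/ (a high vowel), it takes -im, giving *runeluim*.
The last vowel of *bija* is /a/, which is a non-high vowel, so the suffix is -jaj, giving *bijajaj*.

runeluim, bijajaj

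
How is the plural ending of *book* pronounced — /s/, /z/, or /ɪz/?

The stem *book* ends in a voiceless non-sibilant consonant.
The plural suffix surfaces as /ɪz/ after sibilants, /s/ after other voiceless consonants, and /z/ after other voiced sounds.
So the plural -s on *book* is pronounced /s/.

/s/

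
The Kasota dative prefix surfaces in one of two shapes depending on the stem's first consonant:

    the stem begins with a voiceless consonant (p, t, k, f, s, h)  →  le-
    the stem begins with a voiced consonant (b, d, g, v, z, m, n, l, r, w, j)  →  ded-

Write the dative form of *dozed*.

The first consonant of *dozed* is /d/, which is voiced, so the prefix is ded-, giving *deddozed*.

deddozed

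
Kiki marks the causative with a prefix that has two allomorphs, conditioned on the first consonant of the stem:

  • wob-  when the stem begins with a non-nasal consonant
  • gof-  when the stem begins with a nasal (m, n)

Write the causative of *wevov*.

wobwevov

Since the first consonant of *wevov* is /w/ (non-nasal), it takes wob-, giving *wobwevov*.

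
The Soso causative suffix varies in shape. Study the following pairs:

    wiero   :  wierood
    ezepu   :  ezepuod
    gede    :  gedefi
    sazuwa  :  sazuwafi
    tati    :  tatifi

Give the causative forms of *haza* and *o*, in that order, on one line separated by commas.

hazafi, ood

The alternation tracks the last vowel of the stem — -od when the last vowel of the stem is a rounded vowel (*wiero*, *ezepu*); -fi when the last vowel of the stem is an unrounded vowel (*gede*, *sazuwa*, *tati*).
*haza* — last vowel /a/ (an unrounded vowel) → -fi → *hazafi*.
*o* — last vowel /o/ (a rounded vowel) → -od → *ood*.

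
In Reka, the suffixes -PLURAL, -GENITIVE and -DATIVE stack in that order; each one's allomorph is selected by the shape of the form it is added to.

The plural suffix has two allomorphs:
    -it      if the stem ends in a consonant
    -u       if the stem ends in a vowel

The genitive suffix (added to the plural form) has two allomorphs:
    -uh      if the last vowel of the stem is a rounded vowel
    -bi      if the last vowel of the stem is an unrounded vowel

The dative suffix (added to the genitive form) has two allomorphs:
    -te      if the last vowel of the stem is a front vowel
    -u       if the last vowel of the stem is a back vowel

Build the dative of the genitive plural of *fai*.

faiuuhu

*fai* — final sound /i/ (a vowel) → -u → *faiu*.
The plural form *faiu*: last vowel = /u/, a rounded vowel → -uh → *faiuuh*.
The genitive form *faiuuh* — last vowel /u/ (a back vowel) → -u → *faiuuhu*.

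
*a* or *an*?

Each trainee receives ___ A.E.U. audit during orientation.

The indefinite article is chosen by the initial *sound* of the following word, not its spelling.
The initialism *A.E.U.* is read letter by letter; the first letter, A, is pronounced /eɪ/, which begins with a vowel sound.
So the article is *an*: Each trainee receives an A.E.U. audit during orientation.

an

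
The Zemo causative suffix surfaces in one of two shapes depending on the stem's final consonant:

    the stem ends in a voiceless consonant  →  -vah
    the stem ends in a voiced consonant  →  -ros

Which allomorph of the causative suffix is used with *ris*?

-vah

The final consonant of *ris* is /s/, which is voiceless, so the suffix is -vah.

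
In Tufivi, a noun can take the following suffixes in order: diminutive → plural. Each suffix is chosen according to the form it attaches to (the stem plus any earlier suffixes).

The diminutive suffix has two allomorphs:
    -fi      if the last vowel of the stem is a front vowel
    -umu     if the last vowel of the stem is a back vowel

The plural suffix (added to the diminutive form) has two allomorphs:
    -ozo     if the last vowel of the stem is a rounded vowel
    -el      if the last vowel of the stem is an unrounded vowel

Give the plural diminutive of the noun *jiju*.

jijuumuozo

*jiju* — last vowel /u/ (a back vowel) → -umu → *jijuumu*.
The diminutive form *jijuumu*: last vowel = /u/, a rounded vowel → -ozo → *jijuumuozo*.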